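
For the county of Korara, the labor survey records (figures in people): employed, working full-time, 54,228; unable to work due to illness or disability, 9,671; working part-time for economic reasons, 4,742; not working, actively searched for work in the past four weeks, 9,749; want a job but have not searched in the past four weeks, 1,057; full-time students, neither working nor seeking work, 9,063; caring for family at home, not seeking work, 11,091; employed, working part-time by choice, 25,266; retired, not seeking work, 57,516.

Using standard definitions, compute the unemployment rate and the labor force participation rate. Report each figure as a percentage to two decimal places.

Unemployment rate ≈ 10.37%; labor force participation rate ≈ 51.53%.

Employed = 54,228 + 4,742 + 25,266 = 84,236 (anyone who worked, including part-time for economic reasons, counts as employed).
Unemployed = 9,749.
Labor force = 84,236 + 9,749 = 93,985.
Not in labor force = 9,671 + 1,057 + 9,063 + 11,091 + 57,516 = 88,398 (those not working and not actively searching are outside the labor force — including those who want a job but have given up searching).
Civilian working-age population = 93,985 + 88,398 = 182,383.
Unemployment rate = 9,749 / 93,985 = 10.37%.
Labor force participation rate = 93,985 / 182,383 = 51.53%.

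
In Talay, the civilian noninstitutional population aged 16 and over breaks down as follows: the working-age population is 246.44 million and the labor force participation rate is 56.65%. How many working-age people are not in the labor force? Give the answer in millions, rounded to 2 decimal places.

Share not in the labor force = 1 − 0.5665 = 0.4335.
Not in labor force = 0.4335 × 246.44 ≈ 106.83 million.

About 106.83 million are not in the labor force.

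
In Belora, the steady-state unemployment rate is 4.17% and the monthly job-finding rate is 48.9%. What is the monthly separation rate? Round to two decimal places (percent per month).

From u* = s/(s+f): s = u·f/(1−u).
s = 0.0417 × 48.9 / (1 − 0.0417) = 2.0391 / 0.9583 ≈ 2.13% per month.

Separation rate ≈ 2.13% per month.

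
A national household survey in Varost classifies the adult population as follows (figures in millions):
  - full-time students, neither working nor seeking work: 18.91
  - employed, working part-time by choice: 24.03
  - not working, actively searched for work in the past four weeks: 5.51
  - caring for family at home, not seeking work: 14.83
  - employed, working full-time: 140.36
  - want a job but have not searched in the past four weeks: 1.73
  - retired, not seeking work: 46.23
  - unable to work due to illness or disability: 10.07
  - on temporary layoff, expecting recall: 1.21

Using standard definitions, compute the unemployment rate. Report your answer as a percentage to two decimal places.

Employed = 24.03 + 140.36 = 164.39 million.
Unemployed = 5.51 + 1.21 = 6.72 million (jobless and actively searching, or on temporary layoff).
Labor force = 164.39 + 6.72 = 171.11 million.
Unemployment rate = 6.72 / 171.11 = 3.93%.

Unemployment rate ≈ 3.93%.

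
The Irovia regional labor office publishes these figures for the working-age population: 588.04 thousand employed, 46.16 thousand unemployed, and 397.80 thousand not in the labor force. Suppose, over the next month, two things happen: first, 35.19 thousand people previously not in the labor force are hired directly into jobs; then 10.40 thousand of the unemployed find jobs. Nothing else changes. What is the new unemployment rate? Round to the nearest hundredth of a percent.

Initially, labor force = 588.04 + 46.16 = 634.20 thousand, so u = 46.16/634.20 = 7.28%.
After the first change, employed and labor force both rise by 35.19; unemployed unchanged → E = 623.23, U = 46.16, labor force = 669.39 thousand.
After the second change, unemployed falls and employed rises by 10.40; labor force unchanged → E = 633.63, U = 35.76, labor force = 669.39 thousand.
New unemployment rate = 35.76 / 669.39 = 5.34%.

New unemployment rate ≈ 5.34%.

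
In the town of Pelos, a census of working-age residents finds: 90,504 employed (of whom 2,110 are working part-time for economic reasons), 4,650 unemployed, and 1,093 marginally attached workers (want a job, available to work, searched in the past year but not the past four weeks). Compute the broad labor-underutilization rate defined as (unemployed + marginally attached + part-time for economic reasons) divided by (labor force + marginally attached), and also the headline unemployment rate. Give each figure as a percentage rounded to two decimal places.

Broad underutilization rate ≈ 8.16%; headline unemployment rate ≈ 4.89%.

Labor force = 90,504 + 4,650 = 95,154.
Numerator = 4,650 + 1,093 + 2,110 = 7,853.
Denominator = 95,154 + 1,093 = 96,247.
Broad rate = 7,853 / 96,247 = 8.16%.
Headline unemployment rate = 4,650 / 95,154 = 4.89%.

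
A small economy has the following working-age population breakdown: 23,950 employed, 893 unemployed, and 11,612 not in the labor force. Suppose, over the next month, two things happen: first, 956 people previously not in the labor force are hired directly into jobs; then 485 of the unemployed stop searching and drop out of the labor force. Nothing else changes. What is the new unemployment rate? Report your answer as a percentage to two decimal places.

New unemployment rate ≈ 1.61%.

Initially, labor force = 23,950 + 893 = 24,843, so u = 893/24,843 = 3.59%.
After the first change, employed and labor force both rise by 956; unemployed unchanged → E = 24,906, U = 893, labor force = 25,799.
After the second change, unemployed and labor force both fall by 485 → E = 24,906, U = 408, labor force = 25,314.
New unemployment rate = 408 / 25,314 = 1.61%.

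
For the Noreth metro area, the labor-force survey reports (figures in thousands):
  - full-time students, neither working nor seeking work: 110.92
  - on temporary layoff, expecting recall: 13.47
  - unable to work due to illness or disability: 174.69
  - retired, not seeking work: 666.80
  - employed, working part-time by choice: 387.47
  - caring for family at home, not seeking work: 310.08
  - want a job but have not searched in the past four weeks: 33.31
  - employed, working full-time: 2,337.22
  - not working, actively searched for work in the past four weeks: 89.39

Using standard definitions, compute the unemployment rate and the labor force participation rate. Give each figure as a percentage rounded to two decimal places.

Unemployment rate ≈ 3.64%; labor force participation rate ≈ 68.57%.

Employed = 387.47 + 2,337.22 = 2,724.69 thousand.
Unemployed = 13.47 + 89.39 = 102.86 thousand (jobless and actively searching, or on temporary layoff).
Labor force = 2,724.69 + 102.86 = 2,827.55 thousand.
Not in labor force = 110.92 + 174.69 + 666.80 + 310.08 + 33.31 = 1,295.80 thousand (those not working and not actively searching are outside the labor force — including those who want a job but have given up searching).
Civilian working-age population = 2,827.55 + 1,295.80 = 4,123.35 thousand.
Unemployment rate = 102.86 / 2,827.55 = 3.64%.
Labor force participation rate = 2,827.55 / 4,123.35 = 68.57%.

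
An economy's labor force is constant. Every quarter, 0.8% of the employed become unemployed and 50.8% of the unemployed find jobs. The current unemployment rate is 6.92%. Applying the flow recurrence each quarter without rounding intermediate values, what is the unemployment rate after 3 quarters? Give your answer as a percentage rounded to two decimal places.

Unemployment rate after three quarters ≈ 2.16%.

With a fixed labor force, u_{t+1} = u_t + s·(1−u_t) − f·u_t = u_t·(1−s−f) + s.
Here 1−s−f = 0.484 and s = 0.008.
u_1 = 0.069200 × 0.484 + 0.008 = 0.041493.
u_2 = 0.041493 × 0.484 + 0.008 = 0.028083.
u_3 = 0.028083 × 0.484 + 0.008 = 0.021592.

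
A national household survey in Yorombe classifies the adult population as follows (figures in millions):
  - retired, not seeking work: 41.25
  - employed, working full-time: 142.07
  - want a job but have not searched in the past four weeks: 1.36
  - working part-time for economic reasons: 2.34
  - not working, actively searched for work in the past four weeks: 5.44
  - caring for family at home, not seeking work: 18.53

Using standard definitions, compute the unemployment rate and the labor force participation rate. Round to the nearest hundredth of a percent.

Employed = 142.07 + 2.34 = 144.41 million (anyone who worked, including part-time for economic reasons, counts as employed).
Unemployed = 5.44 million.
Labor force = 144.41 + 5.44 = 149.85 million.
Not in labor force = 41.25 + 1.36 + 18.53 = 61.14 million (those not working and not actively searching are outside the labor force — including those who want a job but have given up searching).
Civilian working-age population = 149.85 + 61.14 = 210.99 million.
Unemployment rate = 5.44 / 149.85 = 3.63%.
Labor force participation rate = 149.85 / 210.99 = 71.02%.

Unemployment rate ≈ 3.63%; labor force participation rate ≈ 71.02%.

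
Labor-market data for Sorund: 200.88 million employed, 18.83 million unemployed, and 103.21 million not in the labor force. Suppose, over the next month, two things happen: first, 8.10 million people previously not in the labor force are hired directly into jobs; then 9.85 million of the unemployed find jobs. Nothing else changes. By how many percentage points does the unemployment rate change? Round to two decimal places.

The unemployment rate changes by −4.63 percentage points.

Initially, labor force = 200.88 + 18.83 = 219.71 million, so u = 18.83/219.71 = 8.57%.
After the first change, employed and labor force both rise by 8.10; unemployed unchanged → E = 208.98, U = 18.83, labor force = 227.81 million.
After the second change, unemployed falls and employed rises by 9.85; labor force unchanged → E = 218.83, U = 8.98, labor force = 227.81 million.
New unemployment rate = 8.98 / 227.81 = 3.94%.
Change = 3.94% − 8.57% = −4.63 percentage points.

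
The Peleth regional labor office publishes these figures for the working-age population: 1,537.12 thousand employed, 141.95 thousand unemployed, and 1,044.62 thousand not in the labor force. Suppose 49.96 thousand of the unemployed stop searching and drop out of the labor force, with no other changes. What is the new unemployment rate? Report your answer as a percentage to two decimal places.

New unemployment rate ≈ 5.65%.

Initially, labor force = 1,537.12 + 141.95 = 1,679.07 thousand, so u = 141.95/1,679.07 = 8.45%.
After the change, unemployed and labor force both fall by 49.96 → E = 1,537.12, U = 91.99, labor force = 1,629.11 thousand.
New unemployment rate = 91.99 / 1,629.11 = 5.65%.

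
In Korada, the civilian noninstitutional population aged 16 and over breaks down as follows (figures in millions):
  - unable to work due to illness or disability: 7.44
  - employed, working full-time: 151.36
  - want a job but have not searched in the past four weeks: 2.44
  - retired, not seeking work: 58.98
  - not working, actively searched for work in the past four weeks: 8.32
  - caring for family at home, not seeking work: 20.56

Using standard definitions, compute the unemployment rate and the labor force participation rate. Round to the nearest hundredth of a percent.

Employed = 151.36 million.
Unemployed = 8.32 million.
Labor force = 151.36 + 8.32 = 159.68 million.
Not in labor force = 7.44 + 2.44 + 58.98 + 20.56 = 89.42 million (those not working and not actively searching are outside the labor force — including those who want a job but have given up searching).
Civilian working-age population = 159.68 + 89.42 = 249.10 million.
Unemployment rate = 8.32 / 159.68 = 5.21%.
Labor force participation rate = 159.68 / 249.10 = 64.10%.

Unemployment rate ≈ 5.21%; labor force participation rate ≈ 64.10%.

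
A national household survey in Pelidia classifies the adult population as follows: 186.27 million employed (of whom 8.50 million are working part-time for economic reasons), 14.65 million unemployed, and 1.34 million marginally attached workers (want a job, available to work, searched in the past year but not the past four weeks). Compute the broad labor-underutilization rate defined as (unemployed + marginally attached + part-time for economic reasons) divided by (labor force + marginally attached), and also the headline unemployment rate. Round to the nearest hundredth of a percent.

Broad underutilization rate ≈ 12.11%; headline unemployment rate ≈ 7.29%.

Labor force = 186.27 + 14.65 = 200.92 million.
Numerator = 14.65 + 1.34 + 8.50 = 24.49 million.
Denominator = 200.92 + 1.34 = 202.26 million.
Broad rate = 24.49 / 202.26 = 12.11%.
Headline unemployment rate = 14.65 / 200.92 = 7.29%.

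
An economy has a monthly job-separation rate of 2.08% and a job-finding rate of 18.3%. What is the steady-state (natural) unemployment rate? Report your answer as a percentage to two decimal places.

Steady-state unemployment rate ≈ 10.21%.

At steady state the flows balance: s·E = f·U, so U/(E+U) = s/(s+f).
u* = 2.08 / (2.08 + 18.3) = 2.08 / 20.38 = 10.21%.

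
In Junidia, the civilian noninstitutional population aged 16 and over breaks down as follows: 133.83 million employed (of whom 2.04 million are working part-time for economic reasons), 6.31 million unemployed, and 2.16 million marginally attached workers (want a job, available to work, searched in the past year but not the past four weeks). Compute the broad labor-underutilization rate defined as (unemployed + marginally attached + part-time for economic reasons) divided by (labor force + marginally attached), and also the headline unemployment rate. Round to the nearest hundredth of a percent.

Labor force = 133.83 + 6.31 = 140.14 million.
Numerator = 6.31 + 2.16 + 2.04 = 10.51 million.
Denominator = 140.14 + 2.16 = 142.30 million.
Broad rate = 10.51 / 142.30 = 7.39%.
Headline unemployment rate = 6.31 / 140.14 = 4.50%.

Broad underutilization rate ≈ 7.39%; headline unemployment rate ≈ 4.50%.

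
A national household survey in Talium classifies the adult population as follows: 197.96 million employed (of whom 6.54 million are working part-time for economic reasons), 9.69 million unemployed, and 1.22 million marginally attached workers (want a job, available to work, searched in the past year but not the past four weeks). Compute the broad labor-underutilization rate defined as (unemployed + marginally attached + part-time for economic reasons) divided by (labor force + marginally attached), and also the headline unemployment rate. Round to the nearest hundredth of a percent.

Broad underutilization rate ≈ 8.35%; headline unemployment rate ≈ 4.67%.

Labor force = 197.96 + 9.69 = 207.65 million.
Numerator = 9.69 + 1.22 + 6.54 = 17.45 million.
Denominator = 207.65 + 1.22 = 208.87 million.
Broad rate = 17.45 / 208.87 = 8.35%.
Headline unemployment rate = 9.69 / 207.65 = 4.67%.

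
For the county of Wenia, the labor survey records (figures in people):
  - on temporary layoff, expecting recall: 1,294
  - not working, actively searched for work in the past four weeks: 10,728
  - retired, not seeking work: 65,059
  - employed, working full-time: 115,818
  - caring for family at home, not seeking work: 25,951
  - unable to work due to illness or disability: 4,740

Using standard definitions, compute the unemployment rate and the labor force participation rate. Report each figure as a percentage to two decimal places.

Unemployment rate ≈ 9.40%; labor force participation rate ≈ 57.18%.

Employed = 115,818.
Unemployed = 1,294 + 10,728 = 12,022 (jobless and actively searching, or on temporary layoff).
Labor force = 115,818 + 12,022 = 127,840.
Not in labor force = 65,059 + 25,951 + 4,740 = 95,750 (those not working and not actively searching are outside the labor force).
Civilian working-age population = 127,840 + 95,750 = 223,590.
Unemployment rate = 12,022 / 127,840 = 9.40%.
Labor force participation rate = 127,840 / 223,590 = 57.18%.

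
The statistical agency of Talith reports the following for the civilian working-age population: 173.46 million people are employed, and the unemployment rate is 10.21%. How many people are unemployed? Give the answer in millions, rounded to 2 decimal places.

About 19.72 million are unemployed.

Let U be the number unemployed. The labor force is E + U, and U/(E+U) = 0.1021.
So U = 0.1021 × 173.46 / (1 − 0.1021) = 17.7103 / 0.8979 ≈ 19.72 million.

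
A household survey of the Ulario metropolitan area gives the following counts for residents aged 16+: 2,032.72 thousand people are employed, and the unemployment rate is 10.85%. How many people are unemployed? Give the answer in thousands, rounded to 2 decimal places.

Let U be the number unemployed. The labor force is E + U, and U/(E+U) = 0.1085.
So U = 0.1085 × 2,032.72 / (1 − 0.1085) = 220.5501 / 0.8915 ≈ 247.39 thousand.

About 247.39 thousand are unemployed.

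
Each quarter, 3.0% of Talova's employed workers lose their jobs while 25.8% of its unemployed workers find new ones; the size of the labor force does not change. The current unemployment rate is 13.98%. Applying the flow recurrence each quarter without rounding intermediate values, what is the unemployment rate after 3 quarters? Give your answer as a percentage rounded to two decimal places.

Unemployment rate after three quarters ≈ 11.70%.

With a fixed labor force, u_{t+1} = u_t + s·(1−u_t) − f·u_t = u_t·(1−s−f) + s.
Here 1−s−f = 0.712 and s = 0.030.
u_1 = 0.139800 × 0.712 + 0.030 = 0.129538.
u_2 = 0.129538 × 0.712 + 0.030 = 0.122231.
u_3 = 0.122231 × 0.712 + 0.030 = 0.117028.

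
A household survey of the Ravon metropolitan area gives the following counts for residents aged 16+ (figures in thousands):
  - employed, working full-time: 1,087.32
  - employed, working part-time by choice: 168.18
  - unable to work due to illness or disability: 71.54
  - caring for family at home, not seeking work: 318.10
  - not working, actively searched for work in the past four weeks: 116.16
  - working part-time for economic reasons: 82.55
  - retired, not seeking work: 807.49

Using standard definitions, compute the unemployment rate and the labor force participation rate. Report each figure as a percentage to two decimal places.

Unemployment rate ≈ 7.99%; labor force participation rate ≈ 54.85%.

Employed = 1,087.32 + 168.18 + 82.55 = 1,338.05 thousand (anyone who worked, including part-time for economic reasons, counts as employed).
Unemployed = 116.16 thousand.
Labor force = 1,338.05 + 116.16 = 1,454.21 thousand.
Not in labor force = 71.54 + 318.10 + 807.49 = 1,197.13 thousand (those not working and not actively searching are outside the labor force).
Civilian working-age population = 1,454.21 + 1,197.13 = 2,651.34 thousand.
Unemployment rate = 116.16 / 1,454.21 = 7.99%.
Labor force participation rate = 1,454.21 / 2,651.34 = 54.85%.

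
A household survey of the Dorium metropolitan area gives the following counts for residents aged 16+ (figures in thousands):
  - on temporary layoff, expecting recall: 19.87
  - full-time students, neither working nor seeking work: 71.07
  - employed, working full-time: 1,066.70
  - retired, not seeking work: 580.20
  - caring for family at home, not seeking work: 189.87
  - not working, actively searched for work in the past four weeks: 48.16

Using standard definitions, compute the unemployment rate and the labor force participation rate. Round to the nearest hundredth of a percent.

Employed = 1,066.70 thousand.
Unemployed = 19.87 + 48.16 = 68.03 thousand (jobless and actively searching, or on temporary layoff).
Labor force = 1,066.70 + 68.03 = 1,134.73 thousand.
Not in labor force = 71.07 + 580.20 + 189.87 = 841.14 thousand (those not working and not actively searching are outside the labor force).
Civilian working-age population = 1,134.73 + 841.14 = 1,975.87 thousand.
Unemployment rate = 68.03 / 1,134.73 = 6.00%.
Labor force participation rate = 1,134.73 / 1,975.87 = 57.43%.

Unemployment rate ≈ 6.00%; labor force participation rate ≈ 57.43%.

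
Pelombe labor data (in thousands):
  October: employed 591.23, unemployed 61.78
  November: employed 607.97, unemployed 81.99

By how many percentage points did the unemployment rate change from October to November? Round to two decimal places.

October: labor force = 591.23 + 61.78 = 653.01; u = 61.78/653.01 = 9.46%.
November: labor force = 607.97 + 81.99 = 689.96; u = 81.99/689.96 = 11.88%.
Change = 11.88% − 9.46% = +2.42 pp.

The unemployment rate changed by +2.42 percentage points.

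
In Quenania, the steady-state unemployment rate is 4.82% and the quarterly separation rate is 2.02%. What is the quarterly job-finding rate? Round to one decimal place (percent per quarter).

From u* = s/(s+f): f = s·(1−u)/u.
f = 2.02 × (1 − 0.0482) / 0.0482 = 1.9226 / 0.0482 ≈ 39.9% per quarter.

Job-finding rate ≈ 39.9% per quarter.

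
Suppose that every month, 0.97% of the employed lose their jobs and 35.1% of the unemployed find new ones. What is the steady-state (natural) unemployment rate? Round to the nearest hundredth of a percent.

Steady-state unemployment rate ≈ 2.69%.

At steady state the flows balance: s·E = f·U, so U/(E+U) = s/(s+f).
u* = 0.97 / (0.97 + 35.1) = 0.97 / 36.07 = 2.69%.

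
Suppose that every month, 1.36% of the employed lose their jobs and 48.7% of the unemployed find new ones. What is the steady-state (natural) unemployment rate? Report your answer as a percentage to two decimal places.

At steady state the flows balance: s·E = f·U, so U/(E+U) = s/(s+f).
u* = 1.36 / (1.36 + 48.7) = 1.36 / 50.06 = 2.72%.

Steady-state unemployment rate ≈ 2.72%.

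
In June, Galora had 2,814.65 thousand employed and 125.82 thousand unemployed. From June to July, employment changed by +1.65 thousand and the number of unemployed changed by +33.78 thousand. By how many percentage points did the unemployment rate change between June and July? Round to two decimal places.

The unemployment rate changed by +1.08 percentage points.

June: labor force = 2,814.65 + 125.82 = 2,940.47; u = 125.82/2,940.47 = 4.28%.
July: labor force = 2,816.30 + 159.60 = 2,975.90; u = 159.60/2,975.90 = 5.36%.
Change = 5.36% − 4.28% = +1.08 pp.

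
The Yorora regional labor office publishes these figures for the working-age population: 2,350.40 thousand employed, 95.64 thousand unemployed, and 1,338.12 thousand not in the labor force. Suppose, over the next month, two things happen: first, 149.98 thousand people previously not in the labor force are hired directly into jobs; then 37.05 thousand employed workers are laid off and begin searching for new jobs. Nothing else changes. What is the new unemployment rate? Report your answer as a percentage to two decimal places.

New unemployment rate ≈ 5.11%.

Initially, labor force = 2,350.40 + 95.64 = 2,446.04 thousand, so u = 95.64/2,446.04 = 3.91%.
After the first change, employed and labor force both rise by 149.98; unemployed unchanged → E = 2,500.38, U = 95.64, labor force = 2,596.02 thousand.
After the second change, employed falls and unemployed rises by 37.05; labor force unchanged → E = 2,463.33, U = 132.69, labor force = 2,596.02 thousand.
New unemployment rate = 132.69 / 2,596.02 = 5.11%.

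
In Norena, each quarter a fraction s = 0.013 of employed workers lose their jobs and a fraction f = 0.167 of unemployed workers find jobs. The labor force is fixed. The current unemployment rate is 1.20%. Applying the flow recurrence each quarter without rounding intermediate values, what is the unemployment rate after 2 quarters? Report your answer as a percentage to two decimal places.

Unemployment rate after two quarters ≈ 3.17%.

With a fixed labor force, u_{t+1} = u_t + s·(1−u_t) − f·u_t = u_t·(1−s−f) + s.
Here 1−s−f = 0.820 and s = 0.013.
u_1 = 0.012000 × 0.820 + 0.013 = 0.022840.
u_2 = 0.022840 × 0.820 + 0.013 = 0.031729.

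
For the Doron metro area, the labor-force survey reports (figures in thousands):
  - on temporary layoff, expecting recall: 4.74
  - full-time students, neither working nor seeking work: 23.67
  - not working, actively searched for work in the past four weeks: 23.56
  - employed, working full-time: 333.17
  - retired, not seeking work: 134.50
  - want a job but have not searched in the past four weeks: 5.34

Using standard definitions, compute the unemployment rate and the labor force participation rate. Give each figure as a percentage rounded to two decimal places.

Employed = 333.17 thousand.
Unemployed = 4.74 + 23.56 = 28.30 thousand (jobless and actively searching, or on temporary layoff).
Labor force = 333.17 + 28.30 = 361.47 thousand.
Not in labor force = 23.67 + 134.50 + 5.34 = 163.51 thousand (those not working and not actively searching are outside the labor force — including those who want a job but have given up searching).
Civilian working-age population = 361.47 + 163.51 = 524.98 thousand.
Unemployment rate = 28.30 / 361.47 = 7.83%.
Labor force participation rate = 361.47 / 524.98 = 68.85%.

Unemployment rate ≈ 7.83%; labor force participation rate ≈ 68.85%.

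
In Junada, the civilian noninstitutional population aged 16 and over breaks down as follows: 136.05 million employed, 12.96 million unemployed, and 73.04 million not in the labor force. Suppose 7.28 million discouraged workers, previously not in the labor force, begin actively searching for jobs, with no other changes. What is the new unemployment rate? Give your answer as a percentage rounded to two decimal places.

New unemployment rate ≈ 12.95%.

Initially, labor force = 136.05 + 12.96 = 149.01 million, so u = 12.96/149.01 = 8.70%.
After the change, unemployed and labor force both rise by 7.28 → E = 136.05, U = 20.24, labor force = 156.29 million.
New unemployment rate = 20.24 / 156.29 = 12.95%.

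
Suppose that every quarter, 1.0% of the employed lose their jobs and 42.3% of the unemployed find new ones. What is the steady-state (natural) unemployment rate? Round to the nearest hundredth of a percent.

Steady-state unemployment rate ≈ 2.31%.

At steady state the flows balance: s·E = f·U, so U/(E+U) = s/(s+f).
u* = 1.0 / (1.0 + 42.3) = 1.0 / 43.30 = 2.31%.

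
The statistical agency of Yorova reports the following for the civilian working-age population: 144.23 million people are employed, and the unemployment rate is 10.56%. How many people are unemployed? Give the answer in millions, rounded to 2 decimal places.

Let U be the number unemployed. The labor force is E + U, and U/(E+U) = 0.1056.
So U = 0.1056 × 144.23 / (1 − 0.1056) = 15.2307 / 0.8944 ≈ 17.03 million.

About 17.03 million are unemployed.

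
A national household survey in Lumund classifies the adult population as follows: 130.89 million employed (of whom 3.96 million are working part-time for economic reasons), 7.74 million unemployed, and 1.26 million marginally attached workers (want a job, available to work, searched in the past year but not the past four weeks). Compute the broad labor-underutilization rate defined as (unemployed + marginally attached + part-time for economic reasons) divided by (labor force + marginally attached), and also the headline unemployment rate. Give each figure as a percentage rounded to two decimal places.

Labor force = 130.89 + 7.74 = 138.63 million.
Numerator = 7.74 + 1.26 + 3.96 = 12.96 million.
Denominator = 138.63 + 1.26 = 139.89 million.
Broad rate = 12.96 / 139.89 = 9.26%.
Headline unemployment rate = 7.74 / 138.63 = 5.58%.

Broad underutilization rate ≈ 9.26%; headline unemployment rate ≈ 5.58%.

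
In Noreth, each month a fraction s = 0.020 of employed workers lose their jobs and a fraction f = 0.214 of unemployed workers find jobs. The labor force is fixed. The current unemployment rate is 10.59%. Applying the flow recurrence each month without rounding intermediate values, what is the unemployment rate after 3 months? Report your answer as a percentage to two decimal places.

Unemployment rate after three months ≈ 9.47%.

With a fixed labor force, u_{t+1} = u_t + s·(1−u_t) − f·u_t = u_t·(1−s−f) + s.
Here 1−s−f = 0.766 and s = 0.020.
u_1 = 0.105900 × 0.766 + 0.020 = 0.101119.
u_2 = 0.101119 × 0.766 + 0.020 = 0.097457.
u_3 = 0.097457 × 0.766 + 0.020 = 0.094652.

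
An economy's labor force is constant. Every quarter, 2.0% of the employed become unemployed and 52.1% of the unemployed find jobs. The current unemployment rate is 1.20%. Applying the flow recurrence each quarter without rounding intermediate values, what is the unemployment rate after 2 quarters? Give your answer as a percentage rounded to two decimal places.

Unemployment rate after two quarters ≈ 3.17%.

With a fixed labor force, u_{t+1} = u_t + s·(1−u_t) − f·u_t = u_t·(1−s−f) + s.
Here 1−s−f = 0.459 and s = 0.020.
u_1 = 0.012000 × 0.459 + 0.020 = 0.025508.
u_2 = 0.025508 × 0.459 + 0.020 = 0.031708.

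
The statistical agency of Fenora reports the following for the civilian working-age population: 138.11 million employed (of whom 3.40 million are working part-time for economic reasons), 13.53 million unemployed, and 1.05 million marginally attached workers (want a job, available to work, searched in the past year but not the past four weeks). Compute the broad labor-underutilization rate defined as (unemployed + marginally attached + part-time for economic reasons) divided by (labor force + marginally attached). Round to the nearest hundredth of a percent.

Labor force = 138.11 + 13.53 = 151.64 million.
Numerator = 13.53 + 1.05 + 3.40 = 17.98 million.
Denominator = 151.64 + 1.05 = 152.69 million.
Broad rate = 17.98 / 152.69 = 11.78%.

Broad underutilization rate ≈ 11.78%.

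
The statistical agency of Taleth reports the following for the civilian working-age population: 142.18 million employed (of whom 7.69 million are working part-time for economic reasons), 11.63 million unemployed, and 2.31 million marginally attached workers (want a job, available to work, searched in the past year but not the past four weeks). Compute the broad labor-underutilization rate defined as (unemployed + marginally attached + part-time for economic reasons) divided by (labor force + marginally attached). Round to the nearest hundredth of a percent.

Labor force = 142.18 + 11.63 = 153.81 million.
Numerator = 11.63 + 2.31 + 7.69 = 21.63 million.
Denominator = 153.81 + 2.31 = 156.12 million.
Broad rate = 21.63 / 156.12 = 13.85%.

Broad underutilization rate ≈ 13.85%.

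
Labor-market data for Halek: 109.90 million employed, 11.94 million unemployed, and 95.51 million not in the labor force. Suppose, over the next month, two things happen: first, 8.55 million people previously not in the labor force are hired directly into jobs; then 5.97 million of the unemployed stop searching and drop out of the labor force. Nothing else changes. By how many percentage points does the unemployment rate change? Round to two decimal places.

The unemployment rate changes by −5.00 percentage points.

Initially, labor force = 109.90 + 11.94 = 121.84 million, so u = 11.94/121.84 = 9.80%.
After the first change, employed and labor force both rise by 8.55; unemployed unchanged → E = 118.45, U = 11.94, labor force = 130.39 million.
After the second change, unemployed and labor force both fall by 5.97 → E = 118.45, U = 5.97, labor force = 124.42 million.
New unemployment rate = 5.97 / 124.42 = 4.80%.
Change = 4.80% − 9.80% = −5.00 percentage points.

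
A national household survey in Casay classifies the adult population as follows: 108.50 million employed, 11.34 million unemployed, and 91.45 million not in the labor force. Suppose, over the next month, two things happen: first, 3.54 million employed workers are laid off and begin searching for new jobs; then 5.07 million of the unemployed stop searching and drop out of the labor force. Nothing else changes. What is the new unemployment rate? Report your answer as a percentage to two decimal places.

Initially, labor force = 108.50 + 11.34 = 119.84 million, so u = 11.34/119.84 = 9.46%.
After the first change, employed falls and unemployed rises by 3.54; labor force unchanged → E = 104.96, U = 14.88, labor force = 119.84 million.
After the second change, unemployed and labor force both fall by 5.07 → E = 104.96, U = 9.81, labor force = 114.77 million.
New unemployment rate = 9.81 / 114.77 = 8.55%.

New unemployment rate ≈ 8.55%.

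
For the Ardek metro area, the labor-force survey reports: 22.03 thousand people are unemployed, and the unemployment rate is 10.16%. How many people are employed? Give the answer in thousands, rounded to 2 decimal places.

About 194.80 thousand are employed.

Labor force = U / u = 22.03 / 0.1016 ≈ 216.83 thousand.
Employed = labor force − unemployed = 216.83 − 22.03 = 194.80 thousand.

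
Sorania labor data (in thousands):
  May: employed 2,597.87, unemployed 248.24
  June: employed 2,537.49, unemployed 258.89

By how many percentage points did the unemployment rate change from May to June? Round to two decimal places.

The unemployment rate changed by +0.54 percentage points.

May: labor force = 2,597.87 + 248.24 = 2,846.11; u = 248.24/2,846.11 = 8.72%.
June: labor force = 2,537.49 + 258.89 = 2,796.38; u = 258.89/2,796.38 = 9.26%.
Change = 9.26% − 8.72% = +0.54 pp.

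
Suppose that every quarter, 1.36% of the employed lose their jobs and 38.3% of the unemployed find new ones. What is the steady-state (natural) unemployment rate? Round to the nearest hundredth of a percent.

Steady-state unemployment rate ≈ 3.43%.

At steady state the flows balance: s·E = f·U, so U/(E+U) = s/(s+f).
u* = 1.36 / (1.36 + 38.3) = 1.36 / 39.66 = 3.43%.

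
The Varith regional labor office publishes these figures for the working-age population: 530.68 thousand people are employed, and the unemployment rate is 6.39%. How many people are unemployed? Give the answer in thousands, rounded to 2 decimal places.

Let U be the number unemployed. The labor force is E + U, and U/(E+U) = 0.0639.
So U = 0.0639 × 530.68 / (1 − 0.0639) = 33.9105 / 0.9361 ≈ 36.23 thousand.

About 36.23 thousand are unemployed.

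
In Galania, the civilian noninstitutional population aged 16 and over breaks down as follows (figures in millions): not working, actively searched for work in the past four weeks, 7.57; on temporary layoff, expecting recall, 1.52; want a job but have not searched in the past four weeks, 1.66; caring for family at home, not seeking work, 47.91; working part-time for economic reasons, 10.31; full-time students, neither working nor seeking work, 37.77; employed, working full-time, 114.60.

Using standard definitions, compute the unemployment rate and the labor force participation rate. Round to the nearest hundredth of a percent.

Unemployment rate ≈ 6.78%; labor force participation rate ≈ 60.54%.

Employed = 10.31 + 114.60 = 124.91 million (anyone who worked, including part-time for economic reasons, counts as employed).
Unemployed = 7.57 + 1.52 = 9.09 million (jobless and actively searching, or on temporary layoff).
Labor force = 124.91 + 9.09 = 134.00 million.
Not in labor force = 1.66 + 47.91 + 37.77 = 87.34 million (those not working and not actively searching are outside the labor force — including those who want a job but have given up searching).
Civilian working-age population = 134.00 + 87.34 = 221.34 million.
Unemployment rate = 9.09 / 134.00 = 6.78%.
Labor force participation rate = 134.00 / 221.34 = 60.54%.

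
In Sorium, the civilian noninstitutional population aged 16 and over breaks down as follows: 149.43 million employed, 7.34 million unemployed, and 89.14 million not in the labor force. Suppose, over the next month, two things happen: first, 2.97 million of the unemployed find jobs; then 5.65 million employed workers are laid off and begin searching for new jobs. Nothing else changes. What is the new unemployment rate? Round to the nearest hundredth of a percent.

Initially, labor force = 149.43 + 7.34 = 156.77 million, so u = 7.34/156.77 = 4.68%.
After the first change, unemployed falls and employed rises by 2.97; labor force unchanged → E = 152.40, U = 4.37, labor force = 156.77 million.
After the second change, employed falls and unemployed rises by 5.65; labor force unchanged → E = 146.75, U = 10.02, labor force = 156.77 million.
New unemployment rate = 10.02 / 156.77 = 6.39%.

New unemployment rate ≈ 6.39%.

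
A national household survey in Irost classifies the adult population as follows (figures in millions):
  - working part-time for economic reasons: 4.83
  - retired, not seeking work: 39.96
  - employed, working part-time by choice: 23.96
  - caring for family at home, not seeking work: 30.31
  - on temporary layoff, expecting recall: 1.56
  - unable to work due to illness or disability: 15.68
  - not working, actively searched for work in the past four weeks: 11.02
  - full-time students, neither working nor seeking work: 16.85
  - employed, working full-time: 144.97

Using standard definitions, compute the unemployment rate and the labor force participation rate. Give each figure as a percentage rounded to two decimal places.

Unemployment rate ≈ 6.75%; labor force participation rate ≈ 64.45%.

Employed = 4.83 + 23.96 + 144.97 = 173.76 million (anyone who worked, including part-time for economic reasons, counts as employed).
Unemployed = 1.56 + 11.02 = 12.58 million (jobless and actively searching, or on temporary layoff).
Labor force = 173.76 + 12.58 = 186.34 million.
Not in labor force = 39.96 + 30.31 + 15.68 + 16.85 = 102.80 million (those not working and not actively searching are outside the labor force).
Civilian working-age population = 186.34 + 102.80 = 289.14 million.
Unemployment rate = 12.58 / 186.34 = 6.75%.
Labor force participation rate = 186.34 / 289.14 = 64.45%.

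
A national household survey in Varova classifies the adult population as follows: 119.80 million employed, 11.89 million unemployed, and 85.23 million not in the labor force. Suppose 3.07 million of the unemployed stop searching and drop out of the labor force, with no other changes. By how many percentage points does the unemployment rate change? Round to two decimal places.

The unemployment rate changes by −2.17 percentage points.

Initially, labor force = 119.80 + 11.89 = 131.69 million, so u = 11.89/131.69 = 9.03%.
After the change, unemployed and labor force both fall by 3.07 → E = 119.80, U = 8.82, labor force = 128.62 million.
New unemployment rate = 8.82 / 128.62 = 6.86%.
Change = 6.86% − 9.03% = −2.17 percentage points.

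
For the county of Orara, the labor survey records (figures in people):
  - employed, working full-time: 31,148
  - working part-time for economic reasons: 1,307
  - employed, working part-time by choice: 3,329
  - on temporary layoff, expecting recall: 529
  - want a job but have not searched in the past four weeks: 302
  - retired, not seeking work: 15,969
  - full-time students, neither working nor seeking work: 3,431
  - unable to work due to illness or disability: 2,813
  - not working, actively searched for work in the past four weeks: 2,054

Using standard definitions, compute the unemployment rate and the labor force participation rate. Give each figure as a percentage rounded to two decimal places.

Unemployment rate ≈ 6.73%; labor force participation rate ≈ 63.02%.

Employed = 31,148 + 1,307 + 3,329 = 35,784 (anyone who worked, including part-time for economic reasons, counts as employed).
Unemployed = 529 + 2,054 = 2,583 (jobless and actively searching, or on temporary layoff).
Labor force = 35,784 + 2,583 = 38,367.
Not in labor force = 302 + 15,969 + 3,431 + 2,813 = 22,515 (those not working and not actively searching are outside the labor force — including those who want a job but have given up searching).
Civilian working-age population = 38,367 + 22,515 = 60,882.
Unemployment rate = 2,583 / 38,367 = 6.73%.
Labor force participation rate = 38,367 / 60,882 = 63.02%.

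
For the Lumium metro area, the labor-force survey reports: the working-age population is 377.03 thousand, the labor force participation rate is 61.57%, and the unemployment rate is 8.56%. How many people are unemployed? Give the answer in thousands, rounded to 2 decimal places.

Labor force = 0.6157 × 377.03 = 232.14 thousand.
Unemployed = 0.0856 × 232.14 ≈ 19.87 thousand.

About 19.87 thousand are unemployed.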